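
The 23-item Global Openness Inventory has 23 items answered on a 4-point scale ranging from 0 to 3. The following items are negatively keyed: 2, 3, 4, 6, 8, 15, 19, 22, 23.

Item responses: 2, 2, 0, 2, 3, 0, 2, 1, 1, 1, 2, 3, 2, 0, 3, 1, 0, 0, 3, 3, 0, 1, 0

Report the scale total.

35

Reverse-coded items (reverse-coded value = 3 − response):
  item 2: 3 − 2 = 1
  item 3: 3 − 0 = 3
  item 4: 3 − 2 = 1
  item 6: 3 − 0 = 3
  item 8: 3 − 1 = 2
  item 15: 3 − 3 = 0
  item 19: 3 − 3 = 0
  item 22: 3 − 1 = 2
  item 23: 3 − 0 = 3
After reverse-coding: 2, 1, 3, 1, 3, 3, 2, 2, 1, 1, 2, 3, 2, 0, 0, 1, 0, 0, 0, 3, 0, 2, 3
Total = 2 + 1 + 3 + 1 + 3 + 3 + 2 + 2 + 1 + 1 + 2 + 3 + 2 + 0 + 0 + 1 + 0 + 0 + 0 + 3 + 0 + 2 + 3 = 35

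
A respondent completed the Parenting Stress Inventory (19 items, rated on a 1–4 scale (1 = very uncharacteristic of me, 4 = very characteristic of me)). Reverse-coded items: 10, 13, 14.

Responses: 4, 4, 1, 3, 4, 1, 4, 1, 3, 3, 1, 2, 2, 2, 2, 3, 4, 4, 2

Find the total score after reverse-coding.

51

Reversing items 10, 13 and 14 with 5 − raw:
Total = 4 + 4 + 1 + 3 + 4 + 1 + 4 + 1 + 3 + (5−3) + 1 + 2 + (5−2) + (5−2) + 2 + 3 + 4 + 4 + 2
      = 4 + 4 + 1 + 3 + 4 + 1 + 4 + 1 + 3 + 2 + 1 + 2 + 3 + 3 + 2 + 3 + 4 + 4 + 2 = 51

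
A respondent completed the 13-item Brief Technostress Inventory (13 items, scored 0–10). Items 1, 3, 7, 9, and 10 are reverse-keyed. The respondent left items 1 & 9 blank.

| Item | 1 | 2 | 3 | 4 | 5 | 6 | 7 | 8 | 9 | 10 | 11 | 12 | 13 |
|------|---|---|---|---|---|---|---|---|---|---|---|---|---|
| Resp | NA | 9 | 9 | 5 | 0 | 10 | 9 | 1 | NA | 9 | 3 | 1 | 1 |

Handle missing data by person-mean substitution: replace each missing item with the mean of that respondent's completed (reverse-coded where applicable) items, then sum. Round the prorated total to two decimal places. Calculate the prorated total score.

Reverse-coded (reverse-coded value = 10 − response):
  item 3: 10 − 9 = 1
  item 7: 10 − 9 = 1
  item 10: 10 − 9 = 1
Completed scored items (11 of 13): 9, 1, 5, 0, 10, 1, 1, 1, 3, 1, 1; sum = 33.
Person mean = 33 / 11 ≈ 3.0000
Prorated total = (33 / 11) × 13 = 39.00 (to 2 dp)

39.00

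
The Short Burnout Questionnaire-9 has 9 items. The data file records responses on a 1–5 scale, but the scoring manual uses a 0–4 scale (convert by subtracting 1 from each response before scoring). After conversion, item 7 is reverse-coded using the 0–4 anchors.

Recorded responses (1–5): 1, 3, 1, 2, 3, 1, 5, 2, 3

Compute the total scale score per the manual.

Convert to 0–4: 0, 2, 0, 1, 2, 0, 4, 1, 2
Reverse-coded (reversed = (0+4) − raw = 4 − raw):
  item 7: 4 − 4 = 0
Scored: 0, 2, 0, 1, 2, 0, 0, 1, 2
Total = 8

8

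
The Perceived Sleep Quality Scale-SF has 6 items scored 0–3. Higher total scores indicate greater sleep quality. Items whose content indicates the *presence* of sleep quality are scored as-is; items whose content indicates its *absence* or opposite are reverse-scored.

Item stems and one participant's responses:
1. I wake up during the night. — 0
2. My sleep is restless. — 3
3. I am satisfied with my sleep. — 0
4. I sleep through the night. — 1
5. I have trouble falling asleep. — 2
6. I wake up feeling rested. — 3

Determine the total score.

Items 1, 2, 5 describe the absence/opposite of sleep quality → reverse-score.
reverse-coded value = 3 − response.
  item 1: 3 − 0 = 3
  item 2: 3 − 3 = 0
  item 3: 0
  item 4: 1
  item 5: 3 − 2 = 1
  item 6: 3
Total = 3 + 0 + 0 + 1 + 1 + 3 = 8

8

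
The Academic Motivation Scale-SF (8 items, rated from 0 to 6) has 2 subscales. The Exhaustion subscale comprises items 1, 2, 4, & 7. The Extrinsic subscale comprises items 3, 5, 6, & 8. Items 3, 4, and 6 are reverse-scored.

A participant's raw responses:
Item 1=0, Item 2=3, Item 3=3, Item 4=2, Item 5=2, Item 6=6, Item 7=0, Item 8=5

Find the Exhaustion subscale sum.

7

Exhaustion items: 1, 2, 4, 7.
Of these, item 4 is reverse-scored; reversed = (0+6) − raw = 6 − raw.
  item 1: 0
  item 2: 3
  item 4: 6 − 2 = 4
  item 7: 0
Sum = 0 + 3 + 4 + 0 = 7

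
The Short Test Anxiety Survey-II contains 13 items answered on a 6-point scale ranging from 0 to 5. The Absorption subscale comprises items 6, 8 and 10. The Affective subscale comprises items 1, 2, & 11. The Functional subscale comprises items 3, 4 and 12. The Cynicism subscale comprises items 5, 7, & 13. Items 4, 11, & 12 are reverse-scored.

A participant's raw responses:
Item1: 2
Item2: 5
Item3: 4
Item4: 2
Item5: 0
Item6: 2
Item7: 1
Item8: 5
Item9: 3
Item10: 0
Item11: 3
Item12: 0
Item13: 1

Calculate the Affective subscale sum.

9

Affective items: 1, 2, 11.
Of these, item 11 is reverse-scored; on a 0–5 scale, reversed = 5 − raw.
  item 1: 2
  item 2: 5
  item 11: 5 − 3 = 2
Sum = 2 + 5 + 2 = 9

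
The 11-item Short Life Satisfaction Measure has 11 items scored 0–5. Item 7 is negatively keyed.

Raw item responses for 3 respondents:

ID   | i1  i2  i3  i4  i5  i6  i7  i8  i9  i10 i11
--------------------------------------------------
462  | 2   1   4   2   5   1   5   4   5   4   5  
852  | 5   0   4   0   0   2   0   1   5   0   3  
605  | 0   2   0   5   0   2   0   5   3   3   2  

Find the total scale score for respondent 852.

25

Respondent 852 raw: 5, 0, 4, 0, 0, 2, 0, 1, 5, 0, 3.
Reverse-coded (reverse-coded value = 5 − response):
  item 1: 5
  item 2: 0
  item 3: 4
  item 4: 0
  item 5: 0
  item 6: 2
  item 7: 5 − 0 = 5
  item 8: 1
  item 9: 5
  item 10: 0
  item 11: 3
Sum = 5 + 0 + 4 + 0 + 0 + 2 + 5 + 1 + 5 + 0 + 3 = 25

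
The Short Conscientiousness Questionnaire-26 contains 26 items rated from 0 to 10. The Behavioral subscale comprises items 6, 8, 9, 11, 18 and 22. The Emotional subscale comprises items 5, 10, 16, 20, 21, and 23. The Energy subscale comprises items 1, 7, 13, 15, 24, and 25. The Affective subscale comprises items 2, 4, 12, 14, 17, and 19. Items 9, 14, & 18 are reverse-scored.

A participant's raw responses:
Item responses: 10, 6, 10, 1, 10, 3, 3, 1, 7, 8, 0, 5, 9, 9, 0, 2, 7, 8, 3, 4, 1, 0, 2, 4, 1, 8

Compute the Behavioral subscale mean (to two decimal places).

1.50

Behavioral items: 6, 8, 9, 11, 18, 22.
Of these, items 9 & 18 are reverse-scored; reverse-coded value = 10 − response.
  item 6: 3
  item 8: 1
  item 9: 10 − 7 = 3
  item 11: 0
  item 18: 10 − 8 = 2
  item 22: 0
Sum = 3 + 1 + 3 + 0 + 2 + 0 = 9
Mean = 9 / 6 = 1.50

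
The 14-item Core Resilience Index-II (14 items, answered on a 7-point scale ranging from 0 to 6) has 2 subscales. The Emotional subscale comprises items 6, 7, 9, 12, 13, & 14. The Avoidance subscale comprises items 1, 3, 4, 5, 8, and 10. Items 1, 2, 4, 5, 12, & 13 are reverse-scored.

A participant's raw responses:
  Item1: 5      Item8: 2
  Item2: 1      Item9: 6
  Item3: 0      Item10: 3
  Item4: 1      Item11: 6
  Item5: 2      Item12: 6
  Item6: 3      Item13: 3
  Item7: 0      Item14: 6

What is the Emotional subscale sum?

18

Emotional items: 6, 7, 9, 12, 13, 14.
Of these, items 12 and 13 are reverse-scored; reverse-coded value = 6 − response.
  item 6: 3
  item 7: 0
  item 9: 6
  item 12: 6 − 6 = 0
  item 13: 6 − 3 = 3
  item 14: 6
Sum = 3 + 0 + 6 + 0 + 3 + 6 = 18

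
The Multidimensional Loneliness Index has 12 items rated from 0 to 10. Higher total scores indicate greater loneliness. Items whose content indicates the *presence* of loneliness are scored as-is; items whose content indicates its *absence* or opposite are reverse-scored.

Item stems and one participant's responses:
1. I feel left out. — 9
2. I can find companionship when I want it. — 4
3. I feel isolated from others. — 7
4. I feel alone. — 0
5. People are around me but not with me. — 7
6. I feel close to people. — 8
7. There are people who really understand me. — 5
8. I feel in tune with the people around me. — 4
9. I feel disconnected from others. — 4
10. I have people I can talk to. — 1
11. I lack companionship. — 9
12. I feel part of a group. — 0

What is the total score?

Items 2, 6, 7, 8, 10, 12 describe the absence/opposite of loneliness → reverse-score.
on a 0–10 scale, reversed = 10 − raw.
  item 1: 9
  item 2: 10 − 4 = 6
  item 3: 7
  item 4: 0
  item 5: 7
  item 6: 10 − 8 = 2
  item 7: 10 − 5 = 5
  item 8: 10 − 4 = 6
  item 9: 4
  item 10: 10 − 1 = 9
  item 11: 9
  item 12: 10 − 0 = 10
Total = 9 + 6 + 7 + 0 + 7 + 2 + 5 + 6 + 4 + 9 + 9 + 10 = 74

74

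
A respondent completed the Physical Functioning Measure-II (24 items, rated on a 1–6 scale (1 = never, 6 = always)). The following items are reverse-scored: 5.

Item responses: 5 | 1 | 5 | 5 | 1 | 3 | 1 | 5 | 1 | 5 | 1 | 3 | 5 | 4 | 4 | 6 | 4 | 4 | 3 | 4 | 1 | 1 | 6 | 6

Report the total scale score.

Raw sum = 84. Reverse-scored items: 5; their raw sum = 1.
Each reversal replaces raw with 7 − raw, changing the total by 7 − 2·raw per item.
Total = 84 + 1·7 − 2·1 = 84 + 7 − 2 = 89

89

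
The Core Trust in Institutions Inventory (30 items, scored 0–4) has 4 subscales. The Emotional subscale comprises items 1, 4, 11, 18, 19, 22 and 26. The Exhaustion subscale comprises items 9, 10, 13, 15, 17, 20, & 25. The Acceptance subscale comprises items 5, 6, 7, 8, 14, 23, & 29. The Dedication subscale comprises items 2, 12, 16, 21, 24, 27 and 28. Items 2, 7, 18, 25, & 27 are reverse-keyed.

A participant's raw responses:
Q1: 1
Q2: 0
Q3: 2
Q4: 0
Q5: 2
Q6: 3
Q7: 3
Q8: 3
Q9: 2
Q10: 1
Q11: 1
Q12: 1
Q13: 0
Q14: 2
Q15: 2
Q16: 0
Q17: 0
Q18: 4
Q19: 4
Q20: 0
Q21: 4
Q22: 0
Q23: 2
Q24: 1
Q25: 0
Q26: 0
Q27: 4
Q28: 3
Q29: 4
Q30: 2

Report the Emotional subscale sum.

Emotional items: 1, 4, 11, 18, 19, 22, 26.
Of these, item 18 is reverse-keyed; reverse-coded value = 4 − response.
  item 1: 1
  item 4: 0
  item 11: 1
  item 18: 4 − 4 = 0
  item 19: 4
  item 22: 0
  item 26: 0
Sum = 1 + 0 + 1 + 0 + 4 + 0 + 0 = 6

6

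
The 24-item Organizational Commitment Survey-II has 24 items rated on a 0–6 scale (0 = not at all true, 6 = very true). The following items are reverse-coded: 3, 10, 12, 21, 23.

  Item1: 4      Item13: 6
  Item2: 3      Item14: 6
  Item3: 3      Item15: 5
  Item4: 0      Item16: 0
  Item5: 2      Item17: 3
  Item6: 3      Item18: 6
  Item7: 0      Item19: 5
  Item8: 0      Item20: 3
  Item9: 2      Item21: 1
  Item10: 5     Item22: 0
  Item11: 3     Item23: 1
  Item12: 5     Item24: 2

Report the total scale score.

Reverse-coded items (on a 0–6 scale, reversed = 6 − raw):
  item 3: 6 − 3 = 3
  item 10: 6 − 5 = 1
  item 12: 6 − 5 = 1
  item 21: 6 − 1 = 5
  item 23: 6 − 1 = 5
After reverse-coding: 4, 3, 3, 0, 2, 3, 0, 0, 2, 1, 3, 1, 6, 6, 5, 0, 3, 6, 5, 3, 5, 0, 5, 2
Total = 4 + 3 + 3 + 0 + 2 + 3 + 0 + 0 + 2 + 1 + 3 + 1 + 6 + 6 + 5 + 0 + 3 + 6 + 5 + 3 + 5 + 0 + 5 + 2 = 68

68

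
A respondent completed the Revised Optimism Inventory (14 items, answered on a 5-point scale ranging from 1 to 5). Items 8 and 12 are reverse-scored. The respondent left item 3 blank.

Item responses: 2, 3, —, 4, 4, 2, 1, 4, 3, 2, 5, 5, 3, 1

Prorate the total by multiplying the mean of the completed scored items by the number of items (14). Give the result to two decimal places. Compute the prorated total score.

Reverse-coded (on a 1–5 scale, reversed = 6 − raw):
  item 8: 6 − 4 = 2
  item 12: 6 − 5 = 1
Completed scored items (13 of 14): 2, 3, 4, 4, 2, 1, 2, 3, 2, 5, 1, 3, 1; sum = 33.
Person mean = 33 / 13 ≈ 2.5385
Prorated total = (33 / 13) × 14 = 35.54 (to 2 dp)

35.54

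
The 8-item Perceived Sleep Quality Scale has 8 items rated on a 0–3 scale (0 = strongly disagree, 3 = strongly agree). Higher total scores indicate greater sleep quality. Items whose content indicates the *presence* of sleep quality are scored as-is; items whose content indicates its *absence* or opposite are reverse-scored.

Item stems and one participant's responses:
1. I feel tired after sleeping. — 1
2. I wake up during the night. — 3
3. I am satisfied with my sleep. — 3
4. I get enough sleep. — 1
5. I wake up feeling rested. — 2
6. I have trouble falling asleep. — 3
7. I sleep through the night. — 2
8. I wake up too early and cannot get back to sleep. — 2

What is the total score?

11

Items 1, 2, 6, 8 describe the absence/opposite of sleep quality → reverse-score.
reversed = (0+3) − raw = 3 − raw.
  item 1: 3 − 1 = 2
  item 2: 3 − 3 = 0
  item 3: 3
  item 4: 1
  item 5: 2
  item 6: 3 − 3 = 0
  item 7: 2
  item 8: 3 − 2 = 1
Total = 2 + 0 + 3 + 1 + 2 + 0 + 2 + 1 = 11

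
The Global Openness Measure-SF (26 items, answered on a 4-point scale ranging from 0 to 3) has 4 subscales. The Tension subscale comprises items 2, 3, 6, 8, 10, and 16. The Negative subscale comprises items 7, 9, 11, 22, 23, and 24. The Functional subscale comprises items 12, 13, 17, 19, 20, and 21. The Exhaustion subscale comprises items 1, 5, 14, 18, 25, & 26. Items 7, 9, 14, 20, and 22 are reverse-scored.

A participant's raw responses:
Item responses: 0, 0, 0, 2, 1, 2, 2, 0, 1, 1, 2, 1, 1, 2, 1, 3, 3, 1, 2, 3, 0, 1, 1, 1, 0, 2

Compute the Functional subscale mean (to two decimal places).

1.17

Functional items: 12, 13, 17, 19, 20, 21.
Of these, item 20 is reverse-scored; reversed = (0+3) − raw = 3 − raw.
  item 12: 1
  item 13: 1
  item 17: 3
  item 19: 2
  item 20: 3 − 3 = 0
  item 21: 0
Sum = 1 + 1 + 3 + 2 + 0 + 0 = 7
Mean = 7 / 6 = 1.17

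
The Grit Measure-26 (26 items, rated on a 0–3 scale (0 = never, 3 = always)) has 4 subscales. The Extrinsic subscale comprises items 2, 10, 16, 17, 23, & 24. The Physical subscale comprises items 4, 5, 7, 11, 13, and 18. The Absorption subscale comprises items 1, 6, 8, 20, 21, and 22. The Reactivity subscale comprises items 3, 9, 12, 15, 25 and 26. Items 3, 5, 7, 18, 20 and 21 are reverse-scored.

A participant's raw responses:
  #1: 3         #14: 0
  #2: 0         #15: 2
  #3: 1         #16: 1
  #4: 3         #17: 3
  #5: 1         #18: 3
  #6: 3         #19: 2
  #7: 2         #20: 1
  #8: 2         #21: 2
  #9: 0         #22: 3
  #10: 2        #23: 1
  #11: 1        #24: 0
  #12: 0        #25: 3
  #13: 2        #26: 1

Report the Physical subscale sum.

9

Physical items: 4, 5, 7, 11, 13, 18.
Of these, items 5, 7 and 18 are reverse-scored; reverse-coded value = 3 − response.
  item 4: 3
  item 5: 3 − 1 = 2
  item 7: 3 − 2 = 1
  item 11: 1
  item 13: 2
  item 18: 3 − 3 = 0
Sum = 3 + 2 + 1 + 1 + 2 + 0 = 9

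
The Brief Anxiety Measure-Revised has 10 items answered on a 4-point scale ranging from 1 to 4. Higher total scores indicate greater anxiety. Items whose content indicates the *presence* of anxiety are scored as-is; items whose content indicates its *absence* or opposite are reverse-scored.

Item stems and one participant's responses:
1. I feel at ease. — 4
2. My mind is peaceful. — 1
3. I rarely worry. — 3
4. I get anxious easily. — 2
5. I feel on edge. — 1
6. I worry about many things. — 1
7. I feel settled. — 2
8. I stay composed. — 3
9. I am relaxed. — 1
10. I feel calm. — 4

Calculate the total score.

Items 1, 2, 3, 7, 8, 9, 10 describe the absence/opposite of anxiety → reverse-score.
reverse-coded value = 5 − response.
  item 1: 5 − 4 = 1
  item 2: 5 − 1 = 4
  item 3: 5 − 3 = 2
  item 4: 2
  item 5: 1
  item 6: 1
  item 7: 5 − 2 = 3
  item 8: 5 − 3 = 2
  item 9: 5 − 1 = 4
  item 10: 5 − 4 = 1
Total = 1 + 4 + 2 + 2 + 1 + 1 + 3 + 2 + 4 + 1 = 21

21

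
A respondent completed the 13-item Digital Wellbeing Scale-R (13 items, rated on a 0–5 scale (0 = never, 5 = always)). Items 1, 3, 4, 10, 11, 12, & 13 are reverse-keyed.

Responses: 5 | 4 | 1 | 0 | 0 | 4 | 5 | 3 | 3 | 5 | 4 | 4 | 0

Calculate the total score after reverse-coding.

Reverse-keyed items use 5 − raw:
  item 1: 5 − 5 = 0
  item 3: 5 − 1 = 4
  item 4: 5 − 0 = 5
  item 10: 5 − 5 = 0
  item 11: 5 − 4 = 1
  item 12: 5 − 4 = 1
  item 13: 5 − 0 = 5
After reverse-coding: 0, 4, 4, 5, 0, 4, 5, 3, 3, 0, 1, 1, 5
Total = 0 + 4 + 4 + 5 + 0 + 4 + 5 + 3 + 3 + 0 + 1 + 1 + 5 = 35

35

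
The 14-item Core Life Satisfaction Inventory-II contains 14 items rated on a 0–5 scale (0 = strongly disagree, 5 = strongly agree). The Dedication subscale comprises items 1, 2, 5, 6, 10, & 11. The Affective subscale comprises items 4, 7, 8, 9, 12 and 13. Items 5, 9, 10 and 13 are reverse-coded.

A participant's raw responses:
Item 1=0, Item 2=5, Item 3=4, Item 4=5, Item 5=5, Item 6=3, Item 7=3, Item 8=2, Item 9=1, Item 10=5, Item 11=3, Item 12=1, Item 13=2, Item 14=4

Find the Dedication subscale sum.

11

Dedication items: 1, 2, 5, 6, 10, 11.
Of these, items 5 and 10 are reverse-coded; reverse-coded value = 5 − response.
  item 1: 0
  item 2: 5
  item 5: 5 − 5 = 0
  item 6: 3
  item 10: 5 − 5 = 0
  item 11: 3
Sum = 0 + 5 + 0 + 3 + 0 + 3 = 11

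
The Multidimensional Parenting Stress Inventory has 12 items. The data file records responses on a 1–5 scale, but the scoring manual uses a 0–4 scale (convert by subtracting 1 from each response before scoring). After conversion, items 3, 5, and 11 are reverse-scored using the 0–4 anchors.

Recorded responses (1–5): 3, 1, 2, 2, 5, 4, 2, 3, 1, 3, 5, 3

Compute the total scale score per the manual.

16

Convert to 0–4: 2, 0, 1, 1, 4, 3, 1, 2, 0, 2, 4, 2
Reverse-coded (reverse-coded value = 4 − response):
  item 3: 4 − 1 = 3
  item 5: 4 − 4 = 0
  item 11: 4 − 4 = 0
Scored: 2, 0, 3, 1, 0, 3, 1, 2, 0, 2, 0, 2
Total = 16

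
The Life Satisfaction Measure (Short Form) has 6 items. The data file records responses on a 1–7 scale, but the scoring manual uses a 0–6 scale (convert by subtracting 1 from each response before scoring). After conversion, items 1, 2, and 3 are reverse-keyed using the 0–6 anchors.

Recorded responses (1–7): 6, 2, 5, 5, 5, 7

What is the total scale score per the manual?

Convert to 0–6: 5, 1, 4, 4, 4, 6
Reverse-coded (on a 0–6 scale, reversed = 6 − raw):
  item 1: 6 − 5 = 1
  item 2: 6 − 1 = 5
  item 3: 6 − 4 = 2
Scored: 1, 5, 2, 4, 4, 6
Total = 22

22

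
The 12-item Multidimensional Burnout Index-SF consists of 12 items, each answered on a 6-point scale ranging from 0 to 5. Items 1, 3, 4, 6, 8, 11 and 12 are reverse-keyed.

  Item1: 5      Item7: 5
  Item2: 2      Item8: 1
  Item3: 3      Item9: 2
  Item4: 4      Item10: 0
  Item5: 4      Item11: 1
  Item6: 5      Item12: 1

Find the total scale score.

Reverse-keyed items use 5 − raw:
  item 1: 5 − 5 = 0
  item 3: 5 − 3 = 2
  item 4: 5 − 4 = 1
  item 6: 5 − 5 = 0
  item 8: 5 − 1 = 4
  item 11: 5 − 1 = 4
  item 12: 5 − 1 = 4
Scored responses: 0, 2, 2, 1, 4, 0, 5, 4, 2, 0, 4, 4
Total = 0 + 2 + 2 + 1 + 4 + 0 + 5 + 4 + 2 + 0 + 4 + 4 = 28

28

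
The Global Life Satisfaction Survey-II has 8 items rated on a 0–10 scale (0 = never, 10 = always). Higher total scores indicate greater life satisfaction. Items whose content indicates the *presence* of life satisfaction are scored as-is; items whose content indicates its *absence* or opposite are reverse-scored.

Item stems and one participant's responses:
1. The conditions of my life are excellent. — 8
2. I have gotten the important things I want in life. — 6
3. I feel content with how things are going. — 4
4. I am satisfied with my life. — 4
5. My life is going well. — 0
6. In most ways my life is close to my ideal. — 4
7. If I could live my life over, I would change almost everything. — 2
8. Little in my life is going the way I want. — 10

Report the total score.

Items 7, 8 describe the absence/opposite of life satisfaction → reverse-score.
reverse-coded value = 10 − response.
  item 1: 8
  item 2: 6
  item 3: 4
  item 4: 4
  item 5: 0
  item 6: 4
  item 7: 10 − 2 = 8
  item 8: 10 − 10 = 0
Total = 8 + 6 + 4 + 4 + 0 + 4 + 8 + 0 = 34

34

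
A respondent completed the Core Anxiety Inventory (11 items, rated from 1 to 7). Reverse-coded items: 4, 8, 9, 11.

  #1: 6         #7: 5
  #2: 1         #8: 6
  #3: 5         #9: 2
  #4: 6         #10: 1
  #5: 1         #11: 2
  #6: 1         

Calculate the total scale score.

Raw sum = 36. Reverse-coded items: 4, 8, 9, 11; their raw sum = 16.
Each reversal replaces raw with 8 − raw, changing the total by 8 − 2·raw per item.
Total = 36 + 4·8 − 2·16 = 36 + 32 − 32 = 36

36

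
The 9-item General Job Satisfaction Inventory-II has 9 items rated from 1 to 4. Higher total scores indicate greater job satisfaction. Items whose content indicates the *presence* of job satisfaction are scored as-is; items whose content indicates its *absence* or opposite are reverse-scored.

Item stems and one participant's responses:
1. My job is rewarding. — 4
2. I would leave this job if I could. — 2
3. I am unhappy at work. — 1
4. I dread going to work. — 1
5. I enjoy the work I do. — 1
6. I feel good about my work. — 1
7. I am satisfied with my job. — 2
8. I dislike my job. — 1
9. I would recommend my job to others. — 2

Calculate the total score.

25

Items 2, 3, 4, 8 describe the absence/opposite of job satisfaction → reverse-score.
on a 1–4 scale, reversed = 5 − raw.
  item 1: 4
  item 2: 5 − 2 = 3
  item 3: 5 − 1 = 4
  item 4: 5 − 1 = 4
  item 5: 1
  item 6: 1
  item 7: 2
  item 8: 5 − 1 = 4
  item 9: 2
Total = 4 + 3 + 4 + 4 + 1 + 1 + 2 + 4 + 2 = 25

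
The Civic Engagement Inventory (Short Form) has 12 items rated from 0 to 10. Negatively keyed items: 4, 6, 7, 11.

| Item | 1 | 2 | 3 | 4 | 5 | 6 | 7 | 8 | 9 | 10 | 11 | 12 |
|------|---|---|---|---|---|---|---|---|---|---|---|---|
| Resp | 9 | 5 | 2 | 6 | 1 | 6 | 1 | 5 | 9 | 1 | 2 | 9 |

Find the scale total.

Reversing items 4, 6, 7, & 11 with 10 − raw:
Total = 9 + 5 + 2 + (10−6) + 1 + (10−6) + (10−1) + 5 + 9 + 1 + (10−2) + 9
      = 9 + 5 + 2 + 4 + 1 + 4 + 9 + 5 + 9 + 1 + 8 + 9 = 66

66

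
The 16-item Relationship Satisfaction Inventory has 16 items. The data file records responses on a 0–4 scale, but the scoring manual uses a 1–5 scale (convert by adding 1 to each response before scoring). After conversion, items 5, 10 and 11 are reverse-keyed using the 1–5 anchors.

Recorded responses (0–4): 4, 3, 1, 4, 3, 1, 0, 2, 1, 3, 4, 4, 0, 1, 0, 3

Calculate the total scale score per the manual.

Convert to 1–5: 5, 4, 2, 5, 4, 2, 1, 3, 2, 4, 5, 5, 1, 2, 1, 4
Reverse-coded (reverse-coded value = 6 − response):
  item 5: 6 − 4 = 2
  item 10: 6 − 4 = 2
  item 11: 6 − 5 = 1
Scored: 5, 4, 2, 5, 2, 2, 1, 3, 2, 2, 1, 5, 1, 2, 1, 4
Total = 42

42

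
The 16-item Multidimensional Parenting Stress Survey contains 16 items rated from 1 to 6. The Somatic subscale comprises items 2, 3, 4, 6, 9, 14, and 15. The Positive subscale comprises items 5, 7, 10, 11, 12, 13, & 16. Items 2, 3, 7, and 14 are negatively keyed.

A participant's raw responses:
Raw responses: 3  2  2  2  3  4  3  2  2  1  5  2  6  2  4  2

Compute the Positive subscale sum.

23

Positive items: 5, 7, 10, 11, 12, 13, 16.
Of these, item 7 is negatively keyed; reverse-coded value = 7 − response.
  item 5: 3
  item 7: 7 − 3 = 4
  item 10: 1
  item 11: 5
  item 12: 2
  item 13: 6
  item 16: 2
Sum = 3 + 4 + 1 + 5 + 2 + 6 + 2 = 23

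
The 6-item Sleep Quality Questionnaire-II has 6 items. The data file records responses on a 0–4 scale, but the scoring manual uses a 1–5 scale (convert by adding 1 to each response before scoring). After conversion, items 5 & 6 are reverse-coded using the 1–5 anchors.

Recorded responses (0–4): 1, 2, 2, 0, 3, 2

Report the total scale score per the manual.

Convert to 1–5: 2, 3, 3, 1, 4, 3
Reverse-coded (on a 1–5 scale, reversed = 6 − raw):
  item 5: 6 − 4 = 2
  item 6: 6 − 3 = 3
Scored: 2, 3, 3, 1, 2, 3
Total = 14

14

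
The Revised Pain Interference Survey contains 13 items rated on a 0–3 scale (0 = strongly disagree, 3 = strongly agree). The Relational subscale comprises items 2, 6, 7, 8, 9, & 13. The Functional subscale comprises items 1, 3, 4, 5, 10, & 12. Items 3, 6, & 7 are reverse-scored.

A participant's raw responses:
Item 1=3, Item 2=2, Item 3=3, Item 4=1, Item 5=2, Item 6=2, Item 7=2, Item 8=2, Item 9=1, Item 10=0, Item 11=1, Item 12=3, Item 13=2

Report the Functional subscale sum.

Functional items: 1, 3, 4, 5, 10, 12.
Of these, item 3 is reverse-scored; reverse-coded value = 3 − response.
  item 1: 3
  item 3: 3 − 3 = 0
  item 4: 1
  item 5: 2
  item 10: 0
  item 12: 3
Sum = 3 + 0 + 1 + 2 + 0 + 3 = 9

9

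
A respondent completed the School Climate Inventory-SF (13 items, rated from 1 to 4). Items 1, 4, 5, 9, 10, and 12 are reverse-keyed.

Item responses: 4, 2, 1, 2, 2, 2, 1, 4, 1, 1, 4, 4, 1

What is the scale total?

31

Reversing items 1, 4, 5, 9, 10, and 12 with 5 − raw:
Total = (5−4) + 2 + 1 + (5−2) + (5−2) + 2 + 1 + 4 + (5−1) + (5−1) + 4 + (5−4) + 1
      = 1 + 2 + 1 + 3 + 3 + 2 + 1 + 4 + 4 + 4 + 4 + 1 + 1 = 31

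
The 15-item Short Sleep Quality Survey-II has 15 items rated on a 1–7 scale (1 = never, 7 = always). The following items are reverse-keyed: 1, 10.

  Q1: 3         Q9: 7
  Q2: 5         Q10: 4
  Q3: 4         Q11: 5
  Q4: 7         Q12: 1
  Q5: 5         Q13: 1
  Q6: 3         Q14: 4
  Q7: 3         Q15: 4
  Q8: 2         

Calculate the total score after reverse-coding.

60

Apply reverse scoring (reverse-coded value = 8 − response):
  item 1: 8 − 3 = 5
  item 10: 8 − 4 = 4
Scored items: 5, 5, 4, 7, 5, 3, 3, 2, 7, 4, 5, 1, 1, 4, 4
Total = 5 + 5 + 4 + 7 + 5 + 3 + 3 + 2 + 7 + 4 + 5 + 1 + 1 + 4 + 4 = 60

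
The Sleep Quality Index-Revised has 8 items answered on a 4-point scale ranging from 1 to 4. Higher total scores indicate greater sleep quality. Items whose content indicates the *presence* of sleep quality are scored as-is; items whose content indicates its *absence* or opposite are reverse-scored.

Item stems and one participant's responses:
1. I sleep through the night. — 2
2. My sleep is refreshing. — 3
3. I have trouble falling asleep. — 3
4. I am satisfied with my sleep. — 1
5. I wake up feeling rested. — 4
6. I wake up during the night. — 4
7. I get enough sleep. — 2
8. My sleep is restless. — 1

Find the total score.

Items 3, 6, 8 describe the absence/opposite of sleep quality → reverse-score.
on a 1–4 scale, reversed = 5 − raw.
  item 1: 2
  item 2: 3
  item 3: 5 − 3 = 2
  item 4: 1
  item 5: 4
  item 6: 5 − 4 = 1
  item 7: 2
  item 8: 5 − 1 = 4
Total = 2 + 3 + 2 + 1 + 4 + 1 + 2 + 4 = 19

19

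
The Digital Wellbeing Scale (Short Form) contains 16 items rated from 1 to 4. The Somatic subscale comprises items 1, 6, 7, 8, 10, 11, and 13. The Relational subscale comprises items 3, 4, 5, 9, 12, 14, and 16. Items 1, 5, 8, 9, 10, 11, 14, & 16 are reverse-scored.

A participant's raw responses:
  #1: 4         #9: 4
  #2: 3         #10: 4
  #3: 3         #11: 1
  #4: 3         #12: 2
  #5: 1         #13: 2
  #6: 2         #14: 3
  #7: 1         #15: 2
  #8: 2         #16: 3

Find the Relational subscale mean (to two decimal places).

Relational items: 3, 4, 5, 9, 12, 14, 16.
Of these, items 5, 9, 14, and 16 are reverse-scored; reversed = (1+4) − raw = 5 − raw.
  item 3: 3
  item 4: 3
  item 5: 5 − 1 = 4
  item 9: 5 − 4 = 1
  item 12: 2
  item 14: 5 − 3 = 2
  item 16: 5 − 3 = 2
Sum = 3 + 3 + 4 + 1 + 2 + 2 + 2 = 17
Mean = 17 / 7 = 2.43

2.43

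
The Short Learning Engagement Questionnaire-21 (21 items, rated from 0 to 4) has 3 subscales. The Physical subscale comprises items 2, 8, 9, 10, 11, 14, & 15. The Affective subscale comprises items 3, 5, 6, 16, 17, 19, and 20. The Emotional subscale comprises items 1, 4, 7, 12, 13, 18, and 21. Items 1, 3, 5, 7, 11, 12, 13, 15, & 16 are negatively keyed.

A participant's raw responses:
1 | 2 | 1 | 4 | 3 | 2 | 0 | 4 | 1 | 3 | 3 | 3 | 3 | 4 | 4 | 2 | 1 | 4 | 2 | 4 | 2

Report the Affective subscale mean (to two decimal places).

2.14

Affective items: 3, 5, 6, 16, 17, 19, 20.
Of these, items 3, 5 and 16 are negatively keyed; reversed = (0+4) − raw = 4 − raw.
  item 3: 4 − 1 = 3
  item 5: 4 − 3 = 1
  item 6: 2
  item 16: 4 − 2 = 2
  item 17: 1
  item 19: 2
  item 20: 4
Sum = 3 + 1 + 2 + 2 + 1 + 2 + 4 = 15
Mean = 15 / 7 = 2.14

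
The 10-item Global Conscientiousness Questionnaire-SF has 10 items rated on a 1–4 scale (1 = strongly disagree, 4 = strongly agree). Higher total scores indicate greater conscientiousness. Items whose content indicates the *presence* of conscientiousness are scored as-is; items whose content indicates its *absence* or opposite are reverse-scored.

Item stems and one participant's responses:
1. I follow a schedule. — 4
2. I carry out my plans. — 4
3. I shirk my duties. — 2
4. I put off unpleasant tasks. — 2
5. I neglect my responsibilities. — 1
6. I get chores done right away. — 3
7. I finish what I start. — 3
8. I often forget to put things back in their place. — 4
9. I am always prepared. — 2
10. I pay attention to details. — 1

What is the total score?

28

Items 3, 4, 5, 8 describe the absence/opposite of conscientiousness → reverse-score.
reversed = (1+4) − raw = 5 − raw.
  item 1: 4
  item 2: 4
  item 3: 5 − 2 = 3
  item 4: 5 − 2 = 3
  item 5: 5 − 1 = 4
  item 6: 3
  item 7: 3
  item 8: 5 − 4 = 1
  item 9: 2
  item 10: 1
Total = 4 + 4 + 3 + 3 + 4 + 3 + 3 + 1 + 2 + 1 = 28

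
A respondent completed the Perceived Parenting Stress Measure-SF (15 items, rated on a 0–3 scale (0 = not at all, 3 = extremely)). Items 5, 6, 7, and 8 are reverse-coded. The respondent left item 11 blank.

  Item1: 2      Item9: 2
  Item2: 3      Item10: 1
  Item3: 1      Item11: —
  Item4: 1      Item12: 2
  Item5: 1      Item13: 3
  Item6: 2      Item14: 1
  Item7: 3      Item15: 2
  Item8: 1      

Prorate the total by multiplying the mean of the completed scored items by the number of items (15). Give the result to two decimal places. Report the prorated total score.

24.64

Reverse-coded (reverse-coded value = 3 − response):
  item 5: 3 − 1 = 2
  item 6: 3 − 2 = 1
  item 7: 3 − 3 = 0
  item 8: 3 − 1 = 2
Completed scored items (14 of 15): 2, 3, 1, 1, 2, 1, 0, 2, 2, 1, 2, 3, 1, 2; sum = 23.
Person mean = 23 / 14 ≈ 1.6429
Prorated total = (23 / 14) × 15 = 24.64 (to 2 dp)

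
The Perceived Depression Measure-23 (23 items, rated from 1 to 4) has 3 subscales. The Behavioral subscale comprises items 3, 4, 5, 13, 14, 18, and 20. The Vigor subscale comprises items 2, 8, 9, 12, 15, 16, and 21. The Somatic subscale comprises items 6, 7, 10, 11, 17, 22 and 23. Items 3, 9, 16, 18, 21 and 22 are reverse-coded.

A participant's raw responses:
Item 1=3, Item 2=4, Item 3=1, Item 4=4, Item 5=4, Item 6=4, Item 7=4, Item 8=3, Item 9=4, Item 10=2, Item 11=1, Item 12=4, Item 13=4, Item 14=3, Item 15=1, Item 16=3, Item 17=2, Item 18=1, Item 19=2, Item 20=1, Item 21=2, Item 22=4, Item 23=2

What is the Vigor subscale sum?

18

Vigor items: 2, 8, 9, 12, 15, 16, 21.
Of these, items 9, 16 and 21 are reverse-coded; reversed = (1+4) − raw = 5 − raw.
  item 2: 4
  item 8: 3
  item 9: 5 − 4 = 1
  item 12: 4
  item 15: 1
  item 16: 5 − 3 = 2
  item 21: 5 − 2 = 3
Sum = 4 + 3 + 1 + 4 + 1 + 2 + 3 = 18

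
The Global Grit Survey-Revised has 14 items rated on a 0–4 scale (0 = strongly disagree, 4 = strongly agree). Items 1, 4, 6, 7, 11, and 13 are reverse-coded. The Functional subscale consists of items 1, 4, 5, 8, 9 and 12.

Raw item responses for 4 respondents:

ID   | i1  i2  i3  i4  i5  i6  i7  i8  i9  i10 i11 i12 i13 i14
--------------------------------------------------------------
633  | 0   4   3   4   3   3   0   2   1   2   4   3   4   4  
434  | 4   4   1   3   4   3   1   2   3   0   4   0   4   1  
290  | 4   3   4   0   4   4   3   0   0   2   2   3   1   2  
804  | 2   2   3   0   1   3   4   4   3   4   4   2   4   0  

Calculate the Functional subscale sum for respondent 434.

10

Respondent 434 raw: 4, 4, 1, 3, 4, 3, 1, 2, 3, 0, 4, 0, 4, 1.
Functional items: 1, 4, 5, 8, 9, 12.
Reverse-coded (reversed = (0+4) − raw = 4 − raw):
  item 1: 4 − 4 = 0
  item 4: 4 − 3 = 1
  item 5: 4
  item 8: 2
  item 9: 3
  item 12: 0
Sum = 0 + 1 + 4 + 2 + 3 + 0 = 10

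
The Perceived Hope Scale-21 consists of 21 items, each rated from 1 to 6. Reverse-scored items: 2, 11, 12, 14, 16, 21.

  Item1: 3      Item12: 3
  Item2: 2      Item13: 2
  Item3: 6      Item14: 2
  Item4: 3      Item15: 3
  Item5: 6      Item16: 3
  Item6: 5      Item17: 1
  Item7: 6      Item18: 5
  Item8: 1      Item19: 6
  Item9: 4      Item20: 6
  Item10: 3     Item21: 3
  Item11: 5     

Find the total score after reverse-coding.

84

Apply reverse scoring (on a 1–6 scale, reversed = 7 − raw):
  item 2: 7 − 2 = 5
  item 11: 7 − 5 = 2
  item 12: 7 − 3 = 4
  item 14: 7 − 2 = 5
  item 16: 7 − 3 = 4
  item 21: 7 − 3 = 4
Scored responses: 3, 5, 6, 3, 6, 5, 6, 1, 4, 3, 2, 4, 2, 5, 3, 4, 1, 5, 6, 6, 4
Total = 3 + 5 + 6 + 3 + 6 + 5 + 6 + 1 + 4 + 3 + 2 + 4 + 2 + 5 + 3 + 4 + 1 + 5 + 6 + 6 + 4 = 84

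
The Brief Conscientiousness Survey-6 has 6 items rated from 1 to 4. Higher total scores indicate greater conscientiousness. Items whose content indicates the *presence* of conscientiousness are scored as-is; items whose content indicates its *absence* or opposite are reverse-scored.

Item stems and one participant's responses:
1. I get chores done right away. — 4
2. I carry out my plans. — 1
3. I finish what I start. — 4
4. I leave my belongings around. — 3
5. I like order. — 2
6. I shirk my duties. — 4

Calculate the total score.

14

Items 4, 6 describe the absence/opposite of conscientiousness → reverse-score.
reverse-coded value = 5 − response.
  item 1: 4
  item 2: 1
  item 3: 4
  item 4: 5 − 3 = 2
  item 5: 2
  item 6: 5 − 4 = 1
Total = 4 + 1 + 4 + 2 + 2 + 1 = 14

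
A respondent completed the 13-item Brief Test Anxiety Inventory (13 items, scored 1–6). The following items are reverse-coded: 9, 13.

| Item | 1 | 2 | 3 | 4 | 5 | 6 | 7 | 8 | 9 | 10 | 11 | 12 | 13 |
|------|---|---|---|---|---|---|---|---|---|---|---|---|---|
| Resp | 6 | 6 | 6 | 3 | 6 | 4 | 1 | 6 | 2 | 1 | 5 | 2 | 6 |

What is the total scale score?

Apply reverse scoring (reversed = (1+6) − raw = 7 − raw):
  item 9: 7 − 2 = 5
  item 13: 7 − 6 = 1
Scored items: 6, 6, 6, 3, 6, 4, 1, 6, 5, 1, 5, 2, 1
Total = 6 + 6 + 6 + 3 + 6 + 4 + 1 + 6 + 5 + 1 + 5 + 2 + 1 = 52

52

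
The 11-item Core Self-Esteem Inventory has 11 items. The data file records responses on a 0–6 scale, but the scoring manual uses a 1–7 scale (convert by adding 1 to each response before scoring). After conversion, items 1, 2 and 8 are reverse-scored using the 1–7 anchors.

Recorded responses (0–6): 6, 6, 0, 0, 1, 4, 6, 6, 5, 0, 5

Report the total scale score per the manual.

32

Convert to 1–7: 7, 7, 1, 1, 2, 5, 7, 7, 6, 1, 6
Reverse-coded (reverse-coded value = 8 − response):
  item 1: 8 − 7 = 1
  item 2: 8 − 7 = 1
  item 8: 8 − 7 = 1
Scored: 1, 1, 1, 1, 2, 5, 7, 1, 6, 1, 6
Total = 32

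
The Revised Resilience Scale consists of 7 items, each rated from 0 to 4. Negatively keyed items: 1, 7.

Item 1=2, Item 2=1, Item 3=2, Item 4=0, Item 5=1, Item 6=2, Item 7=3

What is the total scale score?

9

Reverse-coded items (reverse-coded value = 4 − response):
  item 1: 4 − 2 = 2
  item 7: 4 − 3 = 1
Scored responses: 2, 1, 2, 0, 1, 2, 1
Total = 2 + 1 + 2 + 0 + 1 + 2 + 1 = 9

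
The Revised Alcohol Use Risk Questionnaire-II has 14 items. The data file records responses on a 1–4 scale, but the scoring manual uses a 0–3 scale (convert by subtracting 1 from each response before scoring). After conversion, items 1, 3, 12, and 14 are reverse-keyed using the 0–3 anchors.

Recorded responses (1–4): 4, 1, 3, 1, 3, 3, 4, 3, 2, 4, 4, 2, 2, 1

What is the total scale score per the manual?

23

Convert to 0–3: 3, 0, 2, 0, 2, 2, 3, 2, 1, 3, 3, 1, 1, 0
Reverse-coded (reverse-coded value = 3 − response):
  item 1: 3 − 3 = 0
  item 3: 3 − 2 = 1
  item 12: 3 − 1 = 2
  item 14: 3 − 0 = 3
Scored: 0, 0, 1, 0, 2, 2, 3, 2, 1, 3, 3, 2, 1, 3
Total = 23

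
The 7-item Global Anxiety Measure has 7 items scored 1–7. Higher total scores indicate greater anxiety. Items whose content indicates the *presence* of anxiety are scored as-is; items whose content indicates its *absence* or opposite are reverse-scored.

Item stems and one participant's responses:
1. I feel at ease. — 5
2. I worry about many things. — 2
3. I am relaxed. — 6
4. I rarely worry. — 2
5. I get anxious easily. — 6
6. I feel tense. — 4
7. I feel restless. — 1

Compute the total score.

24

Items 1, 3, 4 describe the absence/opposite of anxiety → reverse-score.
reverse-coded value = 8 − response.
  item 1: 8 − 5 = 3
  item 2: 2
  item 3: 8 − 6 = 2
  item 4: 8 − 2 = 6
  item 5: 6
  item 6: 4
  item 7: 1
Total = 3 + 2 + 2 + 6 + 6 + 4 + 1 = 24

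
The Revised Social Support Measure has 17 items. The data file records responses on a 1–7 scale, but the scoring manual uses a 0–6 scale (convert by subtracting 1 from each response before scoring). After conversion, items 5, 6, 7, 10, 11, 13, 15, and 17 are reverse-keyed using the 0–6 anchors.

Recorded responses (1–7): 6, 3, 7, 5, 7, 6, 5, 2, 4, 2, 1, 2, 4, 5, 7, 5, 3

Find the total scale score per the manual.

Convert to 0–6: 5, 2, 6, 4, 6, 5, 4, 1, 3, 1, 0, 1, 3, 4, 6, 4, 2
Reverse-coded (reverse-coded value = 6 − response):
  item 5: 6 − 6 = 0
  item 6: 6 − 5 = 1
  item 7: 6 − 4 = 2
  item 10: 6 − 1 = 5
  item 11: 6 − 0 = 6
  item 13: 6 − 3 = 3
  item 15: 6 − 6 = 0
  item 17: 6 − 2 = 4
Scored: 5, 2, 6, 4, 0, 1, 2, 1, 3, 5, 6, 1, 3, 4, 0, 4, 4
Total = 51

51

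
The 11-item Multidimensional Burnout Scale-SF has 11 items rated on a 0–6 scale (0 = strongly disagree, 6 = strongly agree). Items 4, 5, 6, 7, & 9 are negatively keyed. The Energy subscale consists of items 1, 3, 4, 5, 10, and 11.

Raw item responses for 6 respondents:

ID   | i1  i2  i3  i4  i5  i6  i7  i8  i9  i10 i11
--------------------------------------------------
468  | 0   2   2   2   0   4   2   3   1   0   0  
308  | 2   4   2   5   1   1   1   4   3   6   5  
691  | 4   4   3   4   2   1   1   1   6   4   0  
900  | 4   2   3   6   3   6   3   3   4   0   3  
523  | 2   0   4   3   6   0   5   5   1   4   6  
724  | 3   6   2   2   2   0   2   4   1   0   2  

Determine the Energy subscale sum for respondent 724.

15

Respondent 724 raw: 3, 6, 2, 2, 2, 0, 2, 4, 1, 0, 2.
Energy items: 1, 3, 4, 5, 10, 11.
Reverse-coded (on a 0–6 scale, reversed = 6 − raw):
  item 1: 3
  item 3: 2
  item 4: 6 − 2 = 4
  item 5: 6 − 2 = 4
  item 10: 0
  item 11: 2
Sum = 3 + 2 + 4 + 4 + 0 + 2 = 15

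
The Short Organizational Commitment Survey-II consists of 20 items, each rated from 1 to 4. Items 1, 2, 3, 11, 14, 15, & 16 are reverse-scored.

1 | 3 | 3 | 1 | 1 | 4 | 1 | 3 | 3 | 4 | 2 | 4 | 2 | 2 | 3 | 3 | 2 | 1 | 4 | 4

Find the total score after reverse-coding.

Reverse-scored items use 5 − raw:
  item 1: 5 − 1 = 4
  item 2: 5 − 3 = 2
  item 3: 5 − 3 = 2
  item 11: 5 − 2 = 3
  item 14: 5 − 2 = 3
  item 15: 5 − 3 = 2
  item 16: 5 − 3 = 2
After reverse-coding: 4, 2, 2, 1, 1, 4, 1, 3, 3, 4, 3, 4, 2, 3, 2, 2, 2, 1, 4, 4
Total = 4 + 2 + 2 + 1 + 1 + 4 + 1 + 3 + 3 + 4 + 3 + 4 + 2 + 3 + 2 + 2 + 2 + 1 + 4 + 4 = 52

52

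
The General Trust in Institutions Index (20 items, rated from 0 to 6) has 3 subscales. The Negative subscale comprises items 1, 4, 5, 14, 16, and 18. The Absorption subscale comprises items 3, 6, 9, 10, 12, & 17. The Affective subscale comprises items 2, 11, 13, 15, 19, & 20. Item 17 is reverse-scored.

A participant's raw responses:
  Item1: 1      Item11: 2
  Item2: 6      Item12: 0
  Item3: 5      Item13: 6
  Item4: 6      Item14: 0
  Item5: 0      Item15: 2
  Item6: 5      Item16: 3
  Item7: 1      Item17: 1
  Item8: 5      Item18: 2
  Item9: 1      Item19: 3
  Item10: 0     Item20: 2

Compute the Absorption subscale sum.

16

Absorption items: 3, 6, 9, 10, 12, 17.
Of these, item 17 is reverse-scored; on a 0–6 scale, reversed = 6 − raw.
  item 3: 5
  item 6: 5
  item 9: 1
  item 10: 0
  item 12: 0
  item 17: 6 − 1 = 5
Sum = 5 + 5 + 1 + 0 + 0 + 5 = 16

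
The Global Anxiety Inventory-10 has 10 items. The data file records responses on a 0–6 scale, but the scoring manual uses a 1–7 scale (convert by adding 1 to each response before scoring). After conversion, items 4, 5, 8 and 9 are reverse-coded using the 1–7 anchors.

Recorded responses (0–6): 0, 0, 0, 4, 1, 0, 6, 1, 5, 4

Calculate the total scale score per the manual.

33

Convert to 1–7: 1, 1, 1, 5, 2, 1, 7, 2, 6, 5
Reverse-coded (reverse-coded value = 8 − response):
  item 4: 8 − 5 = 3
  item 5: 8 − 2 = 6
  item 8: 8 − 2 = 6
  item 9: 8 − 6 = 2
Scored: 1, 1, 1, 3, 6, 1, 7, 6, 2, 5
Total = 33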